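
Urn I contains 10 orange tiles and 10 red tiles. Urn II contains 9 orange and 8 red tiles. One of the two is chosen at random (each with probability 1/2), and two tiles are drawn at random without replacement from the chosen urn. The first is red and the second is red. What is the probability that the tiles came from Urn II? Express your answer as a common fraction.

133/286

P(E | Urn I) = 9/38; P(E | Urn II) = 7/34.
P(E) = 1/2·9/38 + 1/2·7/34 = 143/646.
By Bayes' rule, P(Urn II | E) = 7/68 / 143/646 = 133/286 ≈ 0.4650.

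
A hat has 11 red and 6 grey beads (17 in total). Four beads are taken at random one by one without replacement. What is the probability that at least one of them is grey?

205/238

Use the complement: P(at least one grey) = 1 − P(no grey).
P(none) = C(11,4)/C(17,4) = 330/2380.
So P = 1 − 330/2380 = 205/238 ≈ 0.8613.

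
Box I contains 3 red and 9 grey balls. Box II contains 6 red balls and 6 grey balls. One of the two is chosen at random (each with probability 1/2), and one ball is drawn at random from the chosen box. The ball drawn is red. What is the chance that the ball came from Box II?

P(red | Box I) = 1/4; P(red | Box II) = 1/2.
P(red) = 1/2·1/4 + 1/2·1/2 = 3/8.
By Bayes' rule, P(Box II | red) = 1/4 / 3/8 = 2/3 ≈ 0.6667.

2/3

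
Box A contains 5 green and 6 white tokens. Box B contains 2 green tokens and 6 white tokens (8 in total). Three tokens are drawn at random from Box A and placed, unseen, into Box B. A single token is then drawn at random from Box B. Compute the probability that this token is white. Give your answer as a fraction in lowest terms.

Condition on how many of the transferred tokens are white (from Box A: 6 white of 11; then Box B has 11 total).
  0 white: C(6,0)C(5,3)/C(11,3) = 2/33; then P = 6/11
  1 white: C(6,1)C(5,2)/C(11,3) = 4/11; then P = 7/11
  2 white: C(6,2)C(5,1)/C(11,3) = 5/11; then P = 8/11
  3 white: C(6,3)C(5,0)/C(11,3) = 4/33; then P = 9/11
P(white from Box B) = 84/121 ≈ 0.6942.

84/121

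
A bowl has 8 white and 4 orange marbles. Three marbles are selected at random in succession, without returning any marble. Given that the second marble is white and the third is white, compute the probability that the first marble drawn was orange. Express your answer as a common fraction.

2/5

P(first=orange and the second marble is white and the third is white) = (4/12)·(8/11)·(7/10) = 28/165.
P(E) = Σ over first color = 14/55 + 28/165 = 14/33.
By Bayes, P(first=orange | E) = 28/165 / 14/33 = 2/5 ≈ 0.4000.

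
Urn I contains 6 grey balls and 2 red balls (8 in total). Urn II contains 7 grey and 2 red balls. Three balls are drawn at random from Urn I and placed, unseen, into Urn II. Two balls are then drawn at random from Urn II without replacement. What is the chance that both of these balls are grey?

Condition on how many of the transferred balls are grey (from Urn I: 6 grey of 8; then Urn II has 12 total).
  1 grey: C(6,1)C(2,2)/C(8,3) = 3/28; then P = C(8,2)/C(12,2) = 14/33
  2 grey: C(6,2)C(2,1)/C(8,3) = 15/28; then P = C(9,2)/C(12,2) = 6/11
  3 grey: C(6,3)C(2,0)/C(8,3) = 5/14; then P = C(10,2)/C(12,2) = 15/22
P(both grey) = 179/308 ≈ 0.5812.

179/308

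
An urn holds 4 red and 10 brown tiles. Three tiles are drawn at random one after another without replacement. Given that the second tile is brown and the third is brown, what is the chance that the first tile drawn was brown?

P(first=brown and the second tile is brown and the third is brown) = (10/14)·(9/13)·(8/12) = 30/91.
P(E) = Σ over first color = 15/91 + 30/91 = 45/91.
By Bayes, P(first=brown | E) = 30/91 / 45/91 = 2/3 ≈ 0.6667.

2/3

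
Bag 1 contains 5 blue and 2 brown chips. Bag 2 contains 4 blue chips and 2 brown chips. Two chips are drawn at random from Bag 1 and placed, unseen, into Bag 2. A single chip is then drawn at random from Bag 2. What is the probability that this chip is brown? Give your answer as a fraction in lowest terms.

9/28

Condition on how many of the transferred chips are brown (from Bag 1: 2 brown of 7; then Bag 2 has 8 total).
  0 brown: C(2,0)C(5,2)/C(7,2) = 10/21; then P = 2/8
  1 brown: C(2,1)C(5,1)/C(7,2) = 10/21; then P = 3/8
  2 brown: C(2,2)C(5,0)/C(7,2) = 1/21; then P = 4/8
P(brown from Bag 2) = 9/28 ≈ 0.3214.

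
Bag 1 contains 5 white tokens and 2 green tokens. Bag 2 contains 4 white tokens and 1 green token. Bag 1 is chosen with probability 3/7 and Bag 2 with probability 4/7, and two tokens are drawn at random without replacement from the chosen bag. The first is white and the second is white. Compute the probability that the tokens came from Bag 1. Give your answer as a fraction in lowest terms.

P(E | Bag 1) = 10/21; P(E | Bag 2) = 3/5.
P(E) = 3/7·10/21 + 4/7·3/5 = 134/245.
By Bayes' rule, P(Bag 1 | E) = 10/49 / 134/245 = 25/67 ≈ 0.3731.

25/67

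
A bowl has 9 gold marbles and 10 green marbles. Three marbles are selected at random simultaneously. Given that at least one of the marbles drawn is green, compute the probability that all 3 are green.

P(all 3 green) = C(10,3)/C(19,3) = 40/323; P(at least one green) = 1 − C(9,3)/C(19,3) = 295/323.
Since 'all 3 green' ⊆ 'at least one green', P(all 3 | at least one) = 40/323 / 295/323 = 8/59 ≈ 0.1356.

8/59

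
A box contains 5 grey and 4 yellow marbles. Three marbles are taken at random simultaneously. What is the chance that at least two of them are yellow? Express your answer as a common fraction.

17/42

Sum the hypergeometric tail for j = 2,…,3 yellow marbles.
Favorable = C(4,2)·C(5,1) + C(4,3)·C(5,0) = 34; total = C(9,3) = 84.
P = 34/84 = 17/42 ≈ 0.4048.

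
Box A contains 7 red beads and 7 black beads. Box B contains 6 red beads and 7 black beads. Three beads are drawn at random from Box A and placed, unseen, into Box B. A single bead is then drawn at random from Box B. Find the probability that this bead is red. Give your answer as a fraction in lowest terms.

Condition on how many of the transferred beads are red (from Box A: 7 red of 14; then Box B has 16 total).
  0 red: C(7,0)C(7,3)/C(14,3) = 5/52; then P = 6/16
  1 red: C(7,1)C(7,2)/C(14,3) = 21/52; then P = 7/16
  2 red: C(7,2)C(7,1)/C(14,3) = 21/52; then P = 8/16
  3 red: C(7,3)C(7,0)/C(14,3) = 5/52; then P = 9/16
P(red from Box B) = 15/32 ≈ 0.4688.

15/32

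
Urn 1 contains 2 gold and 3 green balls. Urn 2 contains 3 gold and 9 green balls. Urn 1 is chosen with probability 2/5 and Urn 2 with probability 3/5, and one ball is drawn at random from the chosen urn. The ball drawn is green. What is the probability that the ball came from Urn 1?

8/23

P(green | Urn 1) = 3/5; P(green | Urn 2) = 3/4.
P(green) = 2/5·3/5 + 3/5·3/4 = 69/100.
By Bayes' rule, P(Urn 1 | green) = 6/25 / 69/100 = 8/23 ≈ 0.3478.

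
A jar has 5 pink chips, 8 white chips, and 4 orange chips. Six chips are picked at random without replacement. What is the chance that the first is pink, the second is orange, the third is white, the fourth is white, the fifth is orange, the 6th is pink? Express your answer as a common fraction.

1/663

Multiply the conditional probability of each draw in order, without replacement, so each draw removes one from its color and from the total.
P = (5/17) · (4/16) · (8/15) · (7/14) · (3/13) · (4/12) = 1/663 ≈ 0.0015.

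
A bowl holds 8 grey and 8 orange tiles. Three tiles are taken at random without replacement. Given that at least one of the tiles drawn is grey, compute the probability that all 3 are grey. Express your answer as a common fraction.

P(all 3 grey) = C(8,3)/C(16,3) = 1/10; P(at least one grey) = 1 − C(8,3)/C(16,3) = 9/10.
Since 'all 3 grey' ⊆ 'at least one grey', P(all 3 | at least one) = 1/10 / 9/10 = 1/9 ≈ 0.1111.

1/9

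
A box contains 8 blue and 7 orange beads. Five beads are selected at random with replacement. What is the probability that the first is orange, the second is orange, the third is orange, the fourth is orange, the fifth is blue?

19208/759375

Multiply the conditional probability of each draw in order, with replacement (the composition resets each draw).
P = (7/15) · (7/15) · (7/15) · (7/15) · (8/15) = 19208/759375 ≈ 0.0253.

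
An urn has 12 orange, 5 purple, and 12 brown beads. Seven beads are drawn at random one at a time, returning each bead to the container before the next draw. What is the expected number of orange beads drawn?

By linearity of expectation, E[X] = Σ P(draw i is orange); each independent draw has P(orange) = 12/29.
E[X] = 7 · 12/29 = 84/29 ≈ 2.8966.

84/29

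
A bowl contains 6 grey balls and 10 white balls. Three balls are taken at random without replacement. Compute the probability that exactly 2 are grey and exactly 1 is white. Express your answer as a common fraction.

15/56

Unordered draws without replacement: count favorable combinations over C(16,3).
Favorable = C(6,2) · C(10,1) = 150; total = C(16,3) = 560.
P = 150/560 = 15/56 ≈ 0.2679.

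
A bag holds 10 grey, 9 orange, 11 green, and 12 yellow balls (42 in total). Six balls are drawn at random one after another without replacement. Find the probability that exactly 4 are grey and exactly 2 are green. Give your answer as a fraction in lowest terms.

Unordered draws without replacement: count favorable combinations over C(42,6).
Favorable = C(10,4) · C(9,0) · C(11,2) · C(12,0) = 11550; total = C(42,6) = 5245786.
P = 11550/5245786 = 825/374699 ≈ 0.0022.

825/374699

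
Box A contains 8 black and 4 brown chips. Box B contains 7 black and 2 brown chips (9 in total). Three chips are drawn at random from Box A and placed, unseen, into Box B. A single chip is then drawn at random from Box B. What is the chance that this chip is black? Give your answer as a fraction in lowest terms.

Condition on how many of the transferred chips are black (from Box A: 8 black of 12; then Box B has 12 total).
  0 black: C(8,0)C(4,3)/C(12,3) = 1/55; then P = 7/12
  1 black: C(8,1)C(4,2)/C(12,3) = 12/55; then P = 8/12
  2 black: C(8,2)C(4,1)/C(12,3) = 28/55; then P = 9/12
  3 black: C(8,3)C(4,0)/C(12,3) = 14/55; then P = 10/12
P(black from Box B) = 3/4 ≈ 0.7500.

3/4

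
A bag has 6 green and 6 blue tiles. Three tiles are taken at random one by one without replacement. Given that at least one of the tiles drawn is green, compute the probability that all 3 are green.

P(all 3 green) = C(6,3)/C(12,3) = 1/11; P(at least one green) = 1 − C(6,3)/C(12,3) = 10/11.
Since 'all 3 green' ⊆ 'at least one green', P(all 3 | at least one) = 1/11 / 10/11 = 1/10 ≈ 0.1000.

1/10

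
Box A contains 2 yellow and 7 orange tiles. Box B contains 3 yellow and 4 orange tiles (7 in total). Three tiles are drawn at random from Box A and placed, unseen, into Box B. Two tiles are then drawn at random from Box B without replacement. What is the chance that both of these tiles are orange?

41/108

Condition on how many of the transferred tiles are orange (from Box A: 7 orange of 9; then Box B has 10 total).
  1 orange: C(7,1)C(2,2)/C(9,3) = 1/12; then P = C(5,2)/C(10,2) = 2/9
  2 orange: C(7,2)C(2,1)/C(9,3) = 1/2; then P = C(6,2)/C(10,2) = 1/3
  3 orange: C(7,3)C(2,0)/C(9,3) = 5/12; then P = C(7,2)/C(10,2) = 7/15
P(both orange) = 41/108 ≈ 0.3796.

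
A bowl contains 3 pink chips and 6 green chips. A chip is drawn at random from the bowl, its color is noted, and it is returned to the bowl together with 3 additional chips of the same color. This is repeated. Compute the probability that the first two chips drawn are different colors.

1/3

Either green then pink, or pink then green; after the first draw the total is 12.
P = (6/9)·(3/12) + (3/9)·(6/12) = 1/3 ≈ 0.3333.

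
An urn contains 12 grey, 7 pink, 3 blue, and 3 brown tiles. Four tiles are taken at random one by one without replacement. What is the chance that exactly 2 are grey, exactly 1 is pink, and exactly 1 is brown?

Unordered draws without replacement: count favorable combinations over C(25,4).
Favorable = C(12,2) · C(7,1) · C(3,0) · C(3,1) = 1386; total = C(25,4) = 12650.
P = 1386/12650 = 63/575 ≈ 0.1096.

63/575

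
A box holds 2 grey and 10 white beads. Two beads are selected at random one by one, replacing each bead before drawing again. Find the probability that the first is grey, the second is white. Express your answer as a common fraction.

Multiply the conditional probability of each draw in order, with replacement (the composition resets each draw).
P = (2/12) · (10/12) = 5/36 ≈ 0.1389.

5/36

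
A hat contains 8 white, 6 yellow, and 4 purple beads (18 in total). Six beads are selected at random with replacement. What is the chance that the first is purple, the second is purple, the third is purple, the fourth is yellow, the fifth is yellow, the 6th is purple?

16/59049

Multiply the conditional probability of each draw in order, with replacement (the composition resets each draw).
P = (4/18) · (4/18) · (4/18) · (6/18) · (6/18) · (4/18) = 16/59049 ≈ 0.0003.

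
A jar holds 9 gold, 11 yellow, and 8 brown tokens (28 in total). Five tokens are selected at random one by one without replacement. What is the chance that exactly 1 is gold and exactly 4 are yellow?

11/364

Unordered draws without replacement: count favorable combinations over C(28,5).
Favorable = C(9,1) · C(11,4) · C(8,0) = 2970; total = C(28,5) = 98280.
P = 2970/98280 = 11/364 ≈ 0.0302.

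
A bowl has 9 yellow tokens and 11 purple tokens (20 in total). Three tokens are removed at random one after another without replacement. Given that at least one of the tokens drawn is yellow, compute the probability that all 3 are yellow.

28/325

P(all 3 yellow) = C(9,3)/C(20,3) = 7/95; P(at least one yellow) = 1 − C(11,3)/C(20,3) = 65/76.
Since 'all 3 yellow' ⊆ 'at least one yellow', P(all 3 | at least one) = 7/95 / 65/76 = 28/325 ≈ 0.0862.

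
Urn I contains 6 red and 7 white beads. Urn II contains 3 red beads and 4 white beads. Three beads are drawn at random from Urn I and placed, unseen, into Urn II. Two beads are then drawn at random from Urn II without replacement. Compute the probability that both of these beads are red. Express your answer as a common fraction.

67/390

Condition on how many of the transferred beads are red (from Urn I: 6 red of 13; then Urn II has 10 total).
  0 red: C(6,0)C(7,3)/C(13,3) = 35/286; then P = C(3,2)/C(10,2) = 1/15
  1 red: C(6,1)C(7,2)/C(13,3) = 63/143; then P = C(4,2)/C(10,2) = 2/15
  2 red: C(6,2)C(7,1)/C(13,3) = 105/286; then P = C(5,2)/C(10,2) = 2/9
  3 red: C(6,3)C(7,0)/C(13,3) = 10/143; then P = C(6,2)/C(10,2) = 1/3
P(both red) = 67/390 ≈ 0.1718.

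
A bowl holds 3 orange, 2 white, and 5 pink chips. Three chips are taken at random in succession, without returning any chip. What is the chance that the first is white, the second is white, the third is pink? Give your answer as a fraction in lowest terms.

1/72

Multiply the conditional probability of each draw in order, without replacement, so each draw removes one from its color and from the total.
P = (2/10) · (1/9) · (5/8) = 1/72 ≈ 0.0139.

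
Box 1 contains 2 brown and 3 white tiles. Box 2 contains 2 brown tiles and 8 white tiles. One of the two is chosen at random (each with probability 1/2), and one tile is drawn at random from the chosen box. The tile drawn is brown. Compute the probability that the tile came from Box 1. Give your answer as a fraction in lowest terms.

2/3

P(brown | Box 1) = 2/5; P(brown | Box 2) = 1/5.
P(brown) = 1/2·2/5 + 1/2·1/5 = 3/10.
By Bayes' rule, P(Box 1 | brown) = 1/5 / 3/10 = 2/3 ≈ 0.6667.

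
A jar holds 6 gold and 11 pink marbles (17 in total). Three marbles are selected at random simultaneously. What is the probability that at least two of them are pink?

Sum the hypergeometric tail for j = 2,…,3 pink marbles.
Favorable = C(11,2)·C(6,1) + C(11,3)·C(6,0) = 495; total = C(17,3) = 680.
P = 495/680 = 99/136 ≈ 0.7279.

99/136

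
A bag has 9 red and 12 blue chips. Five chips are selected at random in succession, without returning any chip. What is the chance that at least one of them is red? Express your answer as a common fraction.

2173/2261

Use the complement: P(at least one red) = 1 − P(no red).
P(none) = C(12,5)/C(21,5) = 792/20349.
So P = 1 − 792/20349 = 2173/2261 ≈ 0.9611.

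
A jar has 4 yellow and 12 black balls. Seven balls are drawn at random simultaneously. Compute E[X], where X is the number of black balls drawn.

By linearity of expectation, E[X] = Σ P(draw i is black); by symmetry each draw (even without replacement) has P(black) = 12/16.
E[X] = 7 · 12/16 = 21/4 ≈ 5.2500.

21/4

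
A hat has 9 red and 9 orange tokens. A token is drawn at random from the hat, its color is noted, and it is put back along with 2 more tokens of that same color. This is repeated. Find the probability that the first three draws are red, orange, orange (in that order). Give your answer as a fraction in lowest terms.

Track the composition after each reinforcement of +2.
P = (9/18) · (9/20) · (11/22) = 9/80 ≈ 0.1125.

9/80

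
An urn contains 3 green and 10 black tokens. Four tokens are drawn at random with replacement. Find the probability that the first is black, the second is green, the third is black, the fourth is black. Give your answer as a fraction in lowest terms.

3000/28561

Multiply the conditional probability of each draw in order, with replacement (the composition resets each draw).
P = (10/13) · (3/13) · (10/13) · (10/13) = 3000/28561 ≈ 0.1050.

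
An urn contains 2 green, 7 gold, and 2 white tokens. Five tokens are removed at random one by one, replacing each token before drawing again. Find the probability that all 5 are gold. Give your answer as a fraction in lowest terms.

Multiply the conditional probability of each draw in order, with replacement (the composition resets each draw).
P = (7/11) · (7/11) · (7/11) · (7/11) · (7/11) = 16807/161051 ≈ 0.1044.

16807/161051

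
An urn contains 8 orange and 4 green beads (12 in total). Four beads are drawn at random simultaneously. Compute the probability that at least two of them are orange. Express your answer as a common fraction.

14/15

Sum the hypergeometric tail for j = 2,…,4 orange beads.
Favorable = C(8,2)·C(4,2) + C(8,3)·C(4,1) + C(8,4)·C(4,0) = 462; total = C(12,4) = 495.
P = 462/495 = 14/15 ≈ 0.9333.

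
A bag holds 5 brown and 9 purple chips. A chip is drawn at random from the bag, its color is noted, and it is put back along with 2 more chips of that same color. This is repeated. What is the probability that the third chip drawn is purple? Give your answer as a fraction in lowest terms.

Sum over the four possibilities for the first two draws (purple/not-purple each), tracking how the purple count and total change by +2 per draw.
P(third is purple) = 9/14 ≈ 0.6429. (In a Pólya urn every draw has the same marginal probability 9/14.)

9/14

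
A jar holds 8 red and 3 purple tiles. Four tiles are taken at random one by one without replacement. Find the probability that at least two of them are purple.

46/165

Sum the hypergeometric tail for j = 2,…,3 purple tiles.
Favorable = C(3,2)·C(8,2) + C(3,3)·C(8,1) = 92; total = C(11,4) = 330.
P = 92/330 = 46/165 ≈ 0.2788.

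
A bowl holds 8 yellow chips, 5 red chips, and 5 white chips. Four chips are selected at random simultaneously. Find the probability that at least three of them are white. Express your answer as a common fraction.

3/68

Sum the hypergeometric tail for j = 3,…,4 white chips.
Favorable = C(5,3)·C(13,1) + C(5,4)·C(13,0) = 135; total = C(18,4) = 3060.
P = 135/3060 = 3/68 ≈ 0.0441.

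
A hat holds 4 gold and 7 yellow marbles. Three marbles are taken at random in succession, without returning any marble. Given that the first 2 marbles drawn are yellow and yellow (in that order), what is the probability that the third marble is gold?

4/9

After removing 2 yellow, the hat has 4 gold out of 9 remaining.
P(third is gold | given) = 4/9 ≈ 0.4444.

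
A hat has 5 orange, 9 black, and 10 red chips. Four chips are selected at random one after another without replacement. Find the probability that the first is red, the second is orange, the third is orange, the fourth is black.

25/3542

Multiply the conditional probability of each draw in order, without replacement, so each draw removes one from its color and from the total.
P = (10/24) · (5/23) · (4/22) · (9/21) = 25/3542 ≈ 0.0071.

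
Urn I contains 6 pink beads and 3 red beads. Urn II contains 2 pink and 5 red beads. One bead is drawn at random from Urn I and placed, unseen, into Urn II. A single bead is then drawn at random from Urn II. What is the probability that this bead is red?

2/3

Condition on how many of the transferred beads are red (from Urn I: 3 red of 9; then Urn II has 8 total).
  0 red: C(3,0)C(6,1)/C(9,1) = 2/3; then P = 5/8
  1 red: C(3,1)C(6,0)/C(9,1) = 1/3; then P = 6/8
P(red from Urn II) = 2/3 ≈ 0.6667.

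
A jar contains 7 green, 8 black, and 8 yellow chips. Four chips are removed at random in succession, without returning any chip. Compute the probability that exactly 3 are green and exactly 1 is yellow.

8/253

Unordered draws without replacement: count favorable combinations over C(23,4).
Favorable = C(7,3) · C(8,0) · C(8,1) = 280; total = C(23,4) = 8855.
P = 280/8855 = 8/253 ≈ 0.0316.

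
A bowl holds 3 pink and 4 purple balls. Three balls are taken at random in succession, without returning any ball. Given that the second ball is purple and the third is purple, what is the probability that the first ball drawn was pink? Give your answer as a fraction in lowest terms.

3/5

P(first=pink and the second ball is purple and the third is purple) = (3/7)·(4/6)·(3/5) = 6/35.
P(E) = Σ over first color = 6/35 + 4/35 = 2/7.
By Bayes, P(first=pink | E) = 6/35 / 2/7 = 3/5 ≈ 0.6000.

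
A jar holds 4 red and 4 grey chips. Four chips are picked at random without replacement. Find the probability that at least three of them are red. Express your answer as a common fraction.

17/70

Sum the hypergeometric tail for j = 3,…,4 red chips.
Favorable = C(4,3)·C(4,1) + C(4,4)·C(4,0) = 17; total = C(8,4) = 70.
P = 17/70 = 17/70 ≈ 0.2429.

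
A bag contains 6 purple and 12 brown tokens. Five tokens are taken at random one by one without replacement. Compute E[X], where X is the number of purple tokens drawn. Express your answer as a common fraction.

5/3

By linearity of expectation, E[X] = Σ P(draw i is purple); by symmetry each draw (even without replacement) has P(purple) = 6/18.
E[X] = 5 · 6/18 = 5/3 ≈ 1.6667.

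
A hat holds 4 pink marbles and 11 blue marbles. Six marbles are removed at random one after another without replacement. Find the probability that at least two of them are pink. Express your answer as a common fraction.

7/13

Sum the hypergeometric tail for j = 2,…,4 pink marbles.
Favorable = C(4,2)·C(11,4) + C(4,3)·C(11,3) + C(4,4)·C(11,2) = 2695; total = C(15,6) = 5005.
P = 2695/5005 = 7/13 ≈ 0.5385.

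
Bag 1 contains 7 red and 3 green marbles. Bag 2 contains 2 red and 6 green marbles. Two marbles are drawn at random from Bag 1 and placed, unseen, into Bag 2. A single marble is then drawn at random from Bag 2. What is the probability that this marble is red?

17/50

Condition on how many of the transferred marbles are red (from Bag 1: 7 red of 10; then Bag 2 has 10 total).
  0 red: C(7,0)C(3,2)/C(10,2) = 1/15; then P = 2/10
  1 red: C(7,1)C(3,1)/C(10,2) = 7/15; then P = 3/10
  2 red: C(7,2)C(3,0)/C(10,2) = 7/15; then P = 4/10
P(red from Bag 2) = 17/50 ≈ 0.3400.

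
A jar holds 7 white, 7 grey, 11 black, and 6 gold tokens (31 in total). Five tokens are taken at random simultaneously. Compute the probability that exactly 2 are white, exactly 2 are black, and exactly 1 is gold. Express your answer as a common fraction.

110/2697

Unordered draws without replacement: count favorable combinations over C(31,5).
Favorable = C(7,2) · C(7,0) · C(11,2) · C(6,1) = 6930; total = C(31,5) = 169911.
P = 6930/169911 = 110/2697 ≈ 0.0408.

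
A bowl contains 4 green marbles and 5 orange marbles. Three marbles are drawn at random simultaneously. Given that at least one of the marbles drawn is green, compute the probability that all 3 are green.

2/37

P(all 3 green) = C(4,3)/C(9,3) = 1/21; P(at least one green) = 1 − C(5,3)/C(9,3) = 37/42.
Since 'all 3 green' ⊆ 'at least one green', P(all 3 | at least one) = 1/21 / 37/42 = 2/37 ≈ 0.0541.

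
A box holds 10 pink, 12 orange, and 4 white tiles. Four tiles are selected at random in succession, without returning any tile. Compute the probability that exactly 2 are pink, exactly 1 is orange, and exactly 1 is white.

Unordered draws without replacement: count favorable combinations over C(26,4).
Favorable = C(10,2) · C(12,1) · C(4,1) = 2160; total = C(26,4) = 14950.
P = 2160/14950 = 216/1495 ≈ 0.1445.

216/1495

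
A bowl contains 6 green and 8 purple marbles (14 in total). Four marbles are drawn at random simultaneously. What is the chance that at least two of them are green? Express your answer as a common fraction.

85/143

Sum the hypergeometric tail for j = 2,…,4 green marbles.
Favorable = C(6,2)·C(8,2) + C(6,3)·C(8,1) + C(6,4)·C(8,0) = 595; total = C(14,4) = 1001.
P = 595/1001 = 85/143 ≈ 0.5944.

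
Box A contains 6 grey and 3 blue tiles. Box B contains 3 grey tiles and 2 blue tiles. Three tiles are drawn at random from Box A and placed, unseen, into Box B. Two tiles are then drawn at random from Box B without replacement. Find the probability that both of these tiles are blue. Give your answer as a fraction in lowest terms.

13/112

Condition on how many of the transferred tiles are blue (from Box A: 3 blue of 9; then Box B has 8 total).
  0 blue: C(3,0)C(6,3)/C(9,3) = 5/21; then P = C(2,2)/C(8,2) = 1/28
  1 blue: C(3,1)C(6,2)/C(9,3) = 15/28; then P = C(3,2)/C(8,2) = 3/28
  2 blue: C(3,2)C(6,1)/C(9,3) = 3/14; then P = C(4,2)/C(8,2) = 3/14
  3 blue: C(3,3)C(6,0)/C(9,3) = 1/84; then P = C(5,2)/C(8,2) = 5/14
P(both blue) = 13/112 ≈ 0.1161.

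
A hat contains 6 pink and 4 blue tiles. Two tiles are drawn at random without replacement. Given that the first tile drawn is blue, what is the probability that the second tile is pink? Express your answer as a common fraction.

After removing 1 blue, the hat has 6 pink out of 9 remaining.
P(second is pink | given) = 6/9 = 2/3 ≈ 0.6667.

2/3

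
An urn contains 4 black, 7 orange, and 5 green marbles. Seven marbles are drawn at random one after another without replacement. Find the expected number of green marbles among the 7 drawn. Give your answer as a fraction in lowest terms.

35/16

By linearity of expectation, E[X] = Σ P(draw i is green); by symmetry each draw (even without replacement) has P(green) = 5/16.
E[X] = 7 · 5/16 = 35/16 ≈ 2.1875.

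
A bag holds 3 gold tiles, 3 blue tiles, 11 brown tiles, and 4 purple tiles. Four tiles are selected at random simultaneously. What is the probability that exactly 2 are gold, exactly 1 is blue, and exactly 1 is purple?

4/665

Unordered draws without replacement: count favorable combinations over C(21,4).
Favorable = C(3,2) · C(3,1) · C(11,0) · C(4,1) = 36; total = C(21,4) = 5985.
P = 36/5985 = 4/665 ≈ 0.0060.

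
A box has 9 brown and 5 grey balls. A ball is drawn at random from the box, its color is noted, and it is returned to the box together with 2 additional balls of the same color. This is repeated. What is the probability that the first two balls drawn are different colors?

45/112

Either grey then brown, or brown then grey; after the first draw the total is 16.
P = (5/14)·(9/16) + (9/14)·(5/16) = 45/112 ≈ 0.4018.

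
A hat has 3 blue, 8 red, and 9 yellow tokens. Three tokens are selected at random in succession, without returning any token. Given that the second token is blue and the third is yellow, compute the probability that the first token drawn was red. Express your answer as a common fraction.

P(first=red and the second token is blue and the third is yellow) = (8/20)·(3/19)·(9/18) = 3/95.
P(E) = Σ over first color = 3/380 + 3/95 + 3/95 = 27/380.
By Bayes, P(first=red | E) = 3/95 / 27/380 = 4/9 ≈ 0.4444.

4/9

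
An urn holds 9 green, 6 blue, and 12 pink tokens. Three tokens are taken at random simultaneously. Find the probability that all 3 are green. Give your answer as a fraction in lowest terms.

Unordered draws without replacement: count favorable combinations over C(27,3).
Favorable = C(9,3) · C(6,0) · C(12,0) = 84; total = C(27,3) = 2925.
P = 84/2925 = 28/975 ≈ 0.0287.

28/975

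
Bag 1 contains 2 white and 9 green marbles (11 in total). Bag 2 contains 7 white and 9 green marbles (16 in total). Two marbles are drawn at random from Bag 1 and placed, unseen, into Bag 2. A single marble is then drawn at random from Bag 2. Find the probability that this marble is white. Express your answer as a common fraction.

9/22

Condition on how many of the transferred marbles are white (from Bag 1: 2 white of 11; then Bag 2 has 18 total).
  0 white: C(2,0)C(9,2)/C(11,2) = 36/55; then P = 7/18
  1 white: C(2,1)C(9,1)/C(11,2) = 18/55; then P = 8/18
  2 white: C(2,2)C(9,0)/C(11,2) = 1/55; then P = 9/18
P(white from Bag 2) = 9/22 ≈ 0.4091.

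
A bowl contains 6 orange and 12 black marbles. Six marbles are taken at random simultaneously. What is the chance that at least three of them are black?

Sum the hypergeometric tail for j = 3,…,6 black marbles.
Favorable = C(12,3)·C(6,3) + C(12,4)·C(6,2) + C(12,5)·C(6,1) + C(12,6)·C(6,0) = 17501; total = C(18,6) = 18564.
P = 17501/18564 = 17501/18564 ≈ 0.9427.

17501/18564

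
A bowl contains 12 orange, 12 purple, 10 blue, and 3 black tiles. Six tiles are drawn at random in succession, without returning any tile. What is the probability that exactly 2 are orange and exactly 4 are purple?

495/35224

Unordered draws without replacement: count favorable combinations over C(37,6).
Favorable = C(12,2) · C(12,4) · C(10,0) · C(3,0) = 32670; total = C(37,6) = 2324784.
P = 32670/2324784 = 495/35224 ≈ 0.0141.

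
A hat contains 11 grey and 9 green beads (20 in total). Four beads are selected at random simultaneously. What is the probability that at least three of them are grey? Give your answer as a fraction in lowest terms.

121/323

Sum the hypergeometric tail for j = 3,…,4 grey beads.
Favorable = C(11,3)·C(9,1) + C(11,4)·C(9,0) = 1815; total = C(20,4) = 4845.
P = 1815/4845 = 121/323 ≈ 0.3746.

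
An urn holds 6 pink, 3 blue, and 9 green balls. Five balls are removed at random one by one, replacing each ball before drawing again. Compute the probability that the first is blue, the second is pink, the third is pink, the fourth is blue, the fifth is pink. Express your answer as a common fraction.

1/972

Multiply the conditional probability of each draw in order, with replacement (the composition resets each draw).
P = (3/18) · (6/18) · (6/18) · (3/18) · (6/18) = 1/972 ≈ 0.0010.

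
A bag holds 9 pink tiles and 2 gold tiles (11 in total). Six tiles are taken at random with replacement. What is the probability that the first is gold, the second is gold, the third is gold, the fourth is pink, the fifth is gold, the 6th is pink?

1296/1771561

Multiply the conditional probability of each draw in order, with replacement (the composition resets each draw).
P = (2/11) · (2/11) · (2/11) · (9/11) · (2/11) · (9/11) = 1296/1771561 ≈ 0.0007.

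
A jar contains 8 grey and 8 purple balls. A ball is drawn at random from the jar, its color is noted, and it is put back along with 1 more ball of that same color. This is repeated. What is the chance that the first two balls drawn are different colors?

8/17

Either grey then purple, or purple then grey; after the first draw the total is 17.
P = (8/16)·(8/17) + (8/16)·(8/17) = 8/17 ≈ 0.4706.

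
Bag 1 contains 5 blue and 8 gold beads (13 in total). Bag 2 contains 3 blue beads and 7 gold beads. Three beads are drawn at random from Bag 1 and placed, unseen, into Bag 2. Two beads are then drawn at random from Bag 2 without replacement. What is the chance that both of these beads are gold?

35/78

Condition on how many of the transferred beads are gold (from Bag 1: 8 gold of 13; then Bag 2 has 13 total).
  0 gold: C(8,0)C(5,3)/C(13,3) = 5/143; then P = C(7,2)/C(13,2) = 7/26
  1 gold: C(8,1)C(5,2)/C(13,3) = 40/143; then P = C(8,2)/C(13,2) = 14/39
  2 gold: C(8,2)C(5,1)/C(13,3) = 70/143; then P = C(9,2)/C(13,2) = 6/13
  3 gold: C(8,3)C(5,0)/C(13,3) = 28/143; then P = C(10,2)/C(13,2) = 15/26
P(both gold) = 35/78 ≈ 0.4487.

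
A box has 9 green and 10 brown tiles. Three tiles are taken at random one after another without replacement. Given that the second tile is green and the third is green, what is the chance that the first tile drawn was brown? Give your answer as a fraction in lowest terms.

10/17

P(first=brown and the second tile is green and the third is green) = (10/19)·(9/18)·(8/17) = 40/323.
P(E) = Σ over first color = 28/323 + 40/323 = 4/19.
By Bayes, P(first=brown | E) = 40/323 / 4/19 = 10/17 ≈ 0.5882.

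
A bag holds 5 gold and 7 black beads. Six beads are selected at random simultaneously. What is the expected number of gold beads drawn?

5/2

By linearity of expectation, E[X] = Σ P(draw i is gold); by symmetry each draw (even without replacement) has P(gold) = 5/12.
E[X] = 6 · 5/12 = 5/2 ≈ 2.5000.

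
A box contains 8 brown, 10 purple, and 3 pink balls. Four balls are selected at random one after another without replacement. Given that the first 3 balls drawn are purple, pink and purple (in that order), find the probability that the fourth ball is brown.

After removing 2 purple, 1 pink, the box has 8 brown out of 18 remaining.
P(fourth is brown | given) = 8/18 = 4/9 ≈ 0.4444.

4/9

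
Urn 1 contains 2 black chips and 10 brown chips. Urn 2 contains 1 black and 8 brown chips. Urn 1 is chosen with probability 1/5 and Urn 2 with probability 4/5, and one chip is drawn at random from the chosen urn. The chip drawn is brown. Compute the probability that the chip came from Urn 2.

64/79

P(brown | Urn 1) = 5/6; P(brown | Urn 2) = 8/9.
P(brown) = 1/5·5/6 + 4/5·8/9 = 79/90.
By Bayes' rule, P(Urn 2 | brown) = 32/45 / 79/90 = 64/79 ≈ 0.8101.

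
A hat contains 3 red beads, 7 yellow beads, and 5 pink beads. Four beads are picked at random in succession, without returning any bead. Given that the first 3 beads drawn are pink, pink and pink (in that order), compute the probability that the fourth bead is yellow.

7/12

After removing 3 pink, the hat has 7 yellow out of 12 remaining.
P(fourth is yellow | given) = 7/12 ≈ 0.5833.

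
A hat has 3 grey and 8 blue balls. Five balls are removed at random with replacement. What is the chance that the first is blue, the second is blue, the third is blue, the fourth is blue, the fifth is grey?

12288/161051

Multiply the conditional probability of each draw in order, with replacement (the composition resets each draw).
P = (8/11) · (8/11) · (8/11) · (8/11) · (3/11) = 12288/161051 ≈ 0.0763.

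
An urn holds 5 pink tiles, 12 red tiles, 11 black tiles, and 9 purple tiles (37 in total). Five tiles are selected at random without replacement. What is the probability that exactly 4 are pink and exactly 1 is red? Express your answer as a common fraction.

20/145299

Unordered draws without replacement: count favorable combinations over C(37,5).
Favorable = C(5,4) · C(12,1) · C(11,0) · C(9,0) = 60; total = C(37,5) = 435897.
P = 60/435897 = 20/145299 ≈ 0.0001.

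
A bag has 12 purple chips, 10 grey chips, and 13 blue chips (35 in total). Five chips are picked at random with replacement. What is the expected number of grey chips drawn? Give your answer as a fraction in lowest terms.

By linearity of expectation, E[X] = Σ P(draw i is grey); each independent draw has P(grey) = 10/35.
E[X] = 5 · 10/35 = 10/7 ≈ 1.4286.

10/7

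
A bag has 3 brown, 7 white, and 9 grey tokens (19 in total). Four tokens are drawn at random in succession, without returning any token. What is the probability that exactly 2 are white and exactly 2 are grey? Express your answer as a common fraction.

63/323

Unordered draws without replacement: count favorable combinations over C(19,4).
Favorable = C(3,0) · C(7,2) · C(9,2) = 756; total = C(19,4) = 3876.
P = 756/3876 = 63/323 ≈ 0.1950.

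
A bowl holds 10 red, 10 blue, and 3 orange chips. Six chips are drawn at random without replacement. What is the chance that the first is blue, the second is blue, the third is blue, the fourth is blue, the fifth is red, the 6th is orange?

10/4807

Multiply the conditional probability of each draw in order, without replacement, so each draw removes one from its color and from the total.
P = (10/23) · (9/22) · (8/21) · (7/20) · (10/19) · (3/18) = 10/4807 ≈ 0.0021.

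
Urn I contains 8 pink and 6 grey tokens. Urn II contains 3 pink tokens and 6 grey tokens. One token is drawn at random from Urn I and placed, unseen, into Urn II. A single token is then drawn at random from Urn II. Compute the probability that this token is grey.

Condition on how many of the transferred tokens are grey (from Urn I: 6 grey of 14; then Urn II has 10 total).
  0 grey: C(6,0)C(8,1)/C(14,1) = 4/7; then P = 6/10
  1 grey: C(6,1)C(8,0)/C(14,1) = 3/7; then P = 7/10
P(grey from Urn II) = 9/14 ≈ 0.6429.

9/14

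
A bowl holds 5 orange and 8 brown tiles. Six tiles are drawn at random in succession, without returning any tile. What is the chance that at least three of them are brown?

392/429

Sum the hypergeometric tail for j = 3,…,6 brown tiles.
Favorable = C(8,3)·C(5,3) + C(8,4)·C(5,2) + C(8,5)·C(5,1) + C(8,6)·C(5,0) = 1568; total = C(13,6) = 1716.
P = 1568/1716 = 392/429 ≈ 0.9138.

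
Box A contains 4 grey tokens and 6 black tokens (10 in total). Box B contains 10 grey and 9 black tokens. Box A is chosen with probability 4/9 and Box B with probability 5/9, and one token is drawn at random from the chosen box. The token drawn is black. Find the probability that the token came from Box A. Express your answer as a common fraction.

P(black | Box A) = 3/5; P(black | Box B) = 9/19.
P(black) = 4/9·3/5 + 5/9·9/19 = 151/285.
By Bayes' rule, P(Box A | black) = 4/15 / 151/285 = 76/151 ≈ 0.5033.

76/151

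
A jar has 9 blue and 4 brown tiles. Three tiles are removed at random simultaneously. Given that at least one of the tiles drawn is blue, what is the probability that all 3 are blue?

14/47

P(all 3 blue) = C(9,3)/C(13,3) = 42/143; P(at least one blue) = 1 − C(4,3)/C(13,3) = 141/143.
Since 'all 3 blue' ⊆ 'at least one blue', P(all 3 | at least one) = 42/143 / 141/143 = 14/47 ≈ 0.2979.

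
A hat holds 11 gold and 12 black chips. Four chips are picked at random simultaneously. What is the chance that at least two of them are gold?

Sum the hypergeometric tail for j = 2,…,4 gold chips.
Favorable = C(11,2)·C(12,2) + C(11,3)·C(12,1) + C(11,4)·C(12,0) = 5940; total = C(23,4) = 8855.
P = 5940/8855 = 108/161 ≈ 0.6708.

108/161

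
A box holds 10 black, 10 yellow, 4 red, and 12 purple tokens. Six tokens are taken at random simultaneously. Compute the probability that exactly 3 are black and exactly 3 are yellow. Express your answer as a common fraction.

Unordered draws without replacement: count favorable combinations over C(36,6).
Favorable = C(10,3) · C(10,3) · C(4,0) · C(12,0) = 14400; total = C(36,6) = 1947792.
P = 14400/1947792 = 300/40579 ≈ 0.0074.

300/40579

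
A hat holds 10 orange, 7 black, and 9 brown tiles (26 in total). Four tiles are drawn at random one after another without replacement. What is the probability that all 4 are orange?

21/1495

Unordered draws without replacement: count favorable combinations over C(26,4).
Favorable = C(10,4) · C(7,0) · C(9,0) = 210; total = C(26,4) = 14950.
P = 210/14950 = 21/1495 ≈ 0.0140.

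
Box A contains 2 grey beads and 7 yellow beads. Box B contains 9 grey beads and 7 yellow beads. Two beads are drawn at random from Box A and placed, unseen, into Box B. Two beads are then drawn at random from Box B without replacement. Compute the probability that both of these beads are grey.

Condition on how many of the transferred beads are grey (from Box A: 2 grey of 9; then Box B has 18 total).
  0 grey: C(2,0)C(7,2)/C(9,2) = 7/12; then P = C(9,2)/C(18,2) = 4/17
  1 grey: C(2,1)C(7,1)/C(9,2) = 7/18; then P = C(10,2)/C(18,2) = 5/17
  2 grey: C(2,2)C(7,0)/C(9,2) = 1/36; then P = C(11,2)/C(18,2) = 55/153
P(both grey) = 1441/5508 ≈ 0.2616.

1441/5508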